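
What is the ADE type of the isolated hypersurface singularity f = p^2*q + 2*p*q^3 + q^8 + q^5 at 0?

D_{9}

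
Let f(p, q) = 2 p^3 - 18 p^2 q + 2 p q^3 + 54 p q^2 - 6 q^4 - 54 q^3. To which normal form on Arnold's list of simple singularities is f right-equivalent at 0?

E_7

The Hessian of f at 0 has rank 0. Corank 2; j^3 = 2*(p - 3*q)^3 is a perfect cube, so E-series; the 4-jet and mu = 7 give E_7.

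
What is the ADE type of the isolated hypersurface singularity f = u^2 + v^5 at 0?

The Hessian of f at 0 has rank 1. Corank 1: A-series; mu = 4 gives A_4.

A_{4}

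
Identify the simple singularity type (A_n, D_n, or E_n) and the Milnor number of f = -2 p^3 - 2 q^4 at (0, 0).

Type E_{6}, Milnor number mu = 6.

The Hessian of f at 0 has rank 0. Corank 2; j^3 = -2*p^3 is a perfect cube, so E-series; the 4-jet and mu = 6 give E_6.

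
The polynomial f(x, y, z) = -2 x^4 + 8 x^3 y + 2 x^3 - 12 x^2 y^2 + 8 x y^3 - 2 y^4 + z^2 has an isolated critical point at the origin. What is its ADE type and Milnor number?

Type E_6, Milnor number mu = 6.

The Hessian of f at 0 is [[0, 0, 0], [0, 0, 0], [0, 0, 2]] with rank 1, so corank 2. A Groebner basis of the Jacobian ideal J(f) in C{x,y,z} is {y^4, x*y^2 - y^3/3, x^2, z}; counting standard monomials gives mu = 6. Corank 2; j^3 = 2*x^3 is a perfect cube, so E-series; the 4-jet and mu = 6 give E_6.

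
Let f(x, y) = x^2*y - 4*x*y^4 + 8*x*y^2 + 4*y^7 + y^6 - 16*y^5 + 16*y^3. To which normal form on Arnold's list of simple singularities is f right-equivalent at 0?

D_7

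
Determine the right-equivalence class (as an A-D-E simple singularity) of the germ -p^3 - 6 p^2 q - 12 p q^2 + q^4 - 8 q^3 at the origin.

The Hessian of f at 0 has rank 0. Corank 2; j^3 = -(p + 2*q)^3 is a perfect cube, so E-series; the 4-jet and mu = 6 give E_6.

E6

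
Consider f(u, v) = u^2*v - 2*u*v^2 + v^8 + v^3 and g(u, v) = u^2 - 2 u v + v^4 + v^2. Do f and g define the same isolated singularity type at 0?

No.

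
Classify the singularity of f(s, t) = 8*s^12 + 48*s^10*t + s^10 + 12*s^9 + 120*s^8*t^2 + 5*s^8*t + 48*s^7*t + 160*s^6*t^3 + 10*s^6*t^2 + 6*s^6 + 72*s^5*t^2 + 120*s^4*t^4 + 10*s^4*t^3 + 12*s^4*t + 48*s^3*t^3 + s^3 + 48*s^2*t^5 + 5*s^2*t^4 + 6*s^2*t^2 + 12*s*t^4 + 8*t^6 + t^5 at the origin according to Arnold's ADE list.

E_8

The Hessian of f at 0 has rank 0. Corank 2; j^3 = s^3 is a perfect cube, so E-series; the 5-jet and mu = 8 give E_8.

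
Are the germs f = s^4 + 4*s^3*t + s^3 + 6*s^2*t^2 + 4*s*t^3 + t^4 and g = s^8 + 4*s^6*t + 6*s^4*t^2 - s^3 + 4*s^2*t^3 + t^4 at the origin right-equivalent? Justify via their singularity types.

Yes.

The Hessian of f at 0 has rank 0. Corank 2; j^3 = s^3 is a perfect cube, so E-series; the 4-jet and mu = 6 give E_6. The Hessian of g at 0 has rank 0. Corank 2; j^3 = -s^3 is a perfect cube, so E-series; the 4-jet and mu = 6 give E_6. Both have type E_6, hence right-equivalent.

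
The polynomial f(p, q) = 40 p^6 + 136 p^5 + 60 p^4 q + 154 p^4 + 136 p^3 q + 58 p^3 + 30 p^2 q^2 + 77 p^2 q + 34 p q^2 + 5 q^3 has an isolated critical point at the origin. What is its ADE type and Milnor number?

Type D_{4}, Milnor number mu = 4.

The Hessian of f at 0 has rank 0. Corank 2; j^3 = (2*p + q)*(29*p^2 + 24*p*q + 5*q^2) splits into three distinct lines over C (the quadratic factor has nonzero discriminant), so D_4.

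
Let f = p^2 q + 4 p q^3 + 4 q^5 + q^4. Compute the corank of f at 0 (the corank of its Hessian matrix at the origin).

2

Hessian at 0 has rank 0.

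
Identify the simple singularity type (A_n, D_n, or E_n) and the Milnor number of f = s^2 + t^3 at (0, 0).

Type A_{2}, Milnor number mu = 2.

The Hessian of f at 0 has rank 1. Corank 1: A-series; mu = 2 gives A_2.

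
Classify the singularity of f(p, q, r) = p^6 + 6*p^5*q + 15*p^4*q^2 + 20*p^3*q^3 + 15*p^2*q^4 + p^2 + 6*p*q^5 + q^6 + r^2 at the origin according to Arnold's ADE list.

A_{5}

The Hessian of f at 0 has rank 2. Corank 1: A-series; mu = 5 gives A_5.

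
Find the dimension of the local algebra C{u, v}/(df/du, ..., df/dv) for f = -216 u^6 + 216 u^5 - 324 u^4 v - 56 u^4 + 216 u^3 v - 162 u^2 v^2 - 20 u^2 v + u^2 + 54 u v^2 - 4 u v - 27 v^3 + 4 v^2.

The Hessian of f at 0 is [[2, -4], [-4, 8]] with rank 1, so corank 1. A Groebner basis of the Jacobian ideal J(f) in C{u,v} is {v^2, u - 2*v}; counting standard monomials gives mu = 2. Corank 1: A-series; mu = 2 gives A_2.

2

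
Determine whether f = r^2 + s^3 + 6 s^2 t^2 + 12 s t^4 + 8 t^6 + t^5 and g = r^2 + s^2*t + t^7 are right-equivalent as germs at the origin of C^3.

The Hessian of f at 0 is [[0, 0, 0], [0, 0, 0], [0, 0, 2]] with rank 1, so corank 2. A Groebner basis of the Jacobian ideal J(f) in C{s,t,r} is {t^4, s^3, s^2/4 + s*t^2, r}; counting standard monomials gives mu = 8. Corank 2; j^3 = s^3 is a perfect cube, so E-series; the 5-jet and mu = 8 give E_8. The Hessian of g at 0 is [[0, 0, 0], [0, 0, 0], [0, 0, 2]] with rank 1, so corank 2. A Groebner basis of the Jacobian ideal J(g) in C{s,t,r} is {s^2/7 + t^6, s^3, s*t, r}; counting standard monomials gives mu = 8. Corank 2; j^3 = s^2*t has shape L^2 M (L != M), so D-series; mu = 8 gives D_8. f is E_8 but g is D_8, hence not right-equivalent.

No.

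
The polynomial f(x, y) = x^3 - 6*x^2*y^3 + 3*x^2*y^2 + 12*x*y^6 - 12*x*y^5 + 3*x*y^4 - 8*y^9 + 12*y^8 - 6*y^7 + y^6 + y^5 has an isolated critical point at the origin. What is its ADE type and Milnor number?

Type E8, Milnor number mu = 8.

The Hessian of f at 0 has rank 0. Corank 2; j^3 = x^3 is a perfect cube, so E-series; the 5-jet and mu = 8 give E_8.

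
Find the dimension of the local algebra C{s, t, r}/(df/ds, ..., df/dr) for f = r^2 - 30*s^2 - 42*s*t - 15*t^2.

The Hessian of f at 0 is [[-60, -42, 0], [-42, -30, 0], [0, 0, 2]] with rank 3, so corank 0. A Groebner basis of the Jacobian ideal J(f) in C{s,t,r} is {s, t, r}; counting standard monomials gives mu = 1. Corank 0: nondegenerate Morse point, so A_1.

1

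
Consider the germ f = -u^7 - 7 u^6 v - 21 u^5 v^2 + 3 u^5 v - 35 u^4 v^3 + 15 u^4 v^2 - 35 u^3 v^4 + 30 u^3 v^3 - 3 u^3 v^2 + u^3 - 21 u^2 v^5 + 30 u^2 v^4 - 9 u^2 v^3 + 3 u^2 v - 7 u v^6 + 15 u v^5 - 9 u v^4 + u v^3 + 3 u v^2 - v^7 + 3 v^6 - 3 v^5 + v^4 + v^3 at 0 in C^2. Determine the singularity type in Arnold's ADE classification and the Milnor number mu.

The Hessian of f at 0 is [[0, 0], [0, 0]] with rank 0, so corank 2. A Groebner basis of the Jacobian ideal J(f) in C{u,v} is {u^3 + 3*u^2*v + 6*u^2 + 12*u*v + 6*v^2, -3*u^2 + u*v^2 - 6*u*v - 3*v^2, 3*u^2 + 6*u*v + v^3 + 3*v^2}; counting standard monomials gives mu = 7. Corank 2; j^3 = (u + v)^3 is a perfect cube, so E-series; the 4-jet and mu = 7 give E_7.

Type E7, Milnor number mu = 7.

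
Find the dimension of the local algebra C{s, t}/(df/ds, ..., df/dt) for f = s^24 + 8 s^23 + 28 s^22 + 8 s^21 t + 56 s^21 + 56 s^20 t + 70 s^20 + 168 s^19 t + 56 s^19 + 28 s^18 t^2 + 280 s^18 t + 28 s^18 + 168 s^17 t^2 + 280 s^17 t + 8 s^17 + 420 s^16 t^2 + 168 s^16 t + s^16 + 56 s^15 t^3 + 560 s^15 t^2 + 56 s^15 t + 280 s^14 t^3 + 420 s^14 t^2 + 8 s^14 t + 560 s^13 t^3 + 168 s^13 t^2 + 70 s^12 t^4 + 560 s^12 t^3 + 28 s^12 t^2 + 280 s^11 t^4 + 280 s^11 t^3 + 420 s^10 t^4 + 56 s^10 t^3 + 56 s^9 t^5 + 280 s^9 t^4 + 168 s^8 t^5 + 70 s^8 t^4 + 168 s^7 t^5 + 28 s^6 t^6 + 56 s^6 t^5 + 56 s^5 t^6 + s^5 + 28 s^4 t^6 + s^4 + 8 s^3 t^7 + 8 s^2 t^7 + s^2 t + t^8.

The Hessian of f at 0 has rank 0. Corank 2; j^3 = s^2*t has shape L^2 M (L != M), so D-series; mu = 9 gives D_9.

9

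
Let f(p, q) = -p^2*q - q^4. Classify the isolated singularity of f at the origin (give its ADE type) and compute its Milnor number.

The Hessian of f at 0 has rank 0. Corank 2; j^3 = -p^2*q has shape L^2 M (L != M), so D-series; mu = 5 gives D_5.

Type D_5, Milnor number mu = 5.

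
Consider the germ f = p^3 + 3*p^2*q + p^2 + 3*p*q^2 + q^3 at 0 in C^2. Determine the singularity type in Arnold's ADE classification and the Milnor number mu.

The Hessian of f at 0 has rank 1. Corank 1: A-series; mu = 2 gives A_2.

Type A2, Milnor number mu = 2.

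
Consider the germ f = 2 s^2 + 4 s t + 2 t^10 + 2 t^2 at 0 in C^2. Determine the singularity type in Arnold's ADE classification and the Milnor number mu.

The Hessian of f at 0 has rank 1. Corank 1: A-series; mu = 9 gives A_9.

Type A_9, Milnor number mu = 9.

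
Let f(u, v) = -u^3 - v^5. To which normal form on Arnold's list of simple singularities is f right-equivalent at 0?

The Hessian of f at 0 is [[0, 0], [0, 0]] with rank 0, so corank 2. A Groebner basis of the Jacobian ideal J(f) in C{u,v} is {v^4, u^2}; counting standard monomials gives mu = 8. Corank 2; j^3 = -u^3 is a perfect cube, so E-series; the 5-jet and mu = 8 give E_8.

E_8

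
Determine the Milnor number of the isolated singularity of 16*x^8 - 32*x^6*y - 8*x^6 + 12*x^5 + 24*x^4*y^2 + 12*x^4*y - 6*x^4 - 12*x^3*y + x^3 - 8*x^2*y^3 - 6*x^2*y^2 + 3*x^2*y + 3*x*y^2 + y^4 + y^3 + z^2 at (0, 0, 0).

The Hessian of f at 0 has rank 1. Corank 2; j^3 = (x + y)^3 is a perfect cube, so E-series; the 4-jet and mu = 6 give E_6.

6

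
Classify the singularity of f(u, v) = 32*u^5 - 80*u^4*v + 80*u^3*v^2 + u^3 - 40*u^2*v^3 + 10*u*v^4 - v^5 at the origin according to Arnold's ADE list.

E_{8}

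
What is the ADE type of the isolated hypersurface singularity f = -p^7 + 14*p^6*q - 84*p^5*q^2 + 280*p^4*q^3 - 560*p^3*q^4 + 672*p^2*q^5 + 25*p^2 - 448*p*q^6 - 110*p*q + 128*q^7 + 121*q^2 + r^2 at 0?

The Hessian of f at 0 is [[50, -110, 0], [-110, 242, 0], [0, 0, 2]] with rank 2, so corank 1. A Groebner basis of the Jacobian ideal J(f) in C{p,q,r} is {q^6, p - 11*q/5, r}; counting standard monomials gives mu = 6. Corank 1: A-series; mu = 6 gives A_6.

A6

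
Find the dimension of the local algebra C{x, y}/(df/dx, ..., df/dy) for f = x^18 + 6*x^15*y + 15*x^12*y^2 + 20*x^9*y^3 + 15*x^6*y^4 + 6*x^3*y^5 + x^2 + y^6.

5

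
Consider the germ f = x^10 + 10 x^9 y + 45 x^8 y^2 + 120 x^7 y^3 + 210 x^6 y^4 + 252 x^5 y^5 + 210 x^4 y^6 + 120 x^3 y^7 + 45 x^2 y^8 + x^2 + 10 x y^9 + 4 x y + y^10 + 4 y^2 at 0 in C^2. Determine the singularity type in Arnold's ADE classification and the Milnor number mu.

The Hessian of f at 0 has rank 1. Corank 1: A-series; mu = 9 gives A_9.

Type A_9, Milnor number mu = 9.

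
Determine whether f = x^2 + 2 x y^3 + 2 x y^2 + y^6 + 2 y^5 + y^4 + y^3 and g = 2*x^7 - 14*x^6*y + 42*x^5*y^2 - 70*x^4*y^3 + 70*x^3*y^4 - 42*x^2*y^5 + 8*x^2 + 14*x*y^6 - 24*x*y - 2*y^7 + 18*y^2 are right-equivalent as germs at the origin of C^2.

The Hessian of f at 0 has rank 1. Corank 1: A-series; mu = 2 gives A_2. The Hessian of g at 0 has rank 1. Corank 1: A-series; mu = 6 gives A_6. f is A_2 but g is A_6, hence not right-equivalent.

No.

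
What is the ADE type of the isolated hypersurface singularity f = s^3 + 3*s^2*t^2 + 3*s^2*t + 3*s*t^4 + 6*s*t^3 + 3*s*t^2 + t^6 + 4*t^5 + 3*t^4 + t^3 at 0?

E_8

The Hessian of f at 0 is [[0, 0], [0, 0]] with rank 0, so corank 2. A Groebner basis of the Jacobian ideal J(f) in C{s,t} is {t^4, s^3 + 3*s^2*t - 3*s^2/2 - 3*s*t - 2*t^3 - 3*t^2/2, s^2/2 + s*t^2 + s*t + t^3 + t^2/2}; counting standard monomials gives mu = 8. Corank 2; j^3 = (s + t)^3 is a perfect cube, so E-series; the 5-jet and mu = 8 give E_8.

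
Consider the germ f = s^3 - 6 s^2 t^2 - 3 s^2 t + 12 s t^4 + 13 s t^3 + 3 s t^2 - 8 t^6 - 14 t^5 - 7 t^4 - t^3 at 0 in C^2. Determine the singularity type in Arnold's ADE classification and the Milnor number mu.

Type E7, Milnor number mu = 7.

The Hessian of f at 0 has rank 0. Corank 2; j^3 = (s - t)^3 is a perfect cube, so E-series; the 4-jet and mu = 7 give E_7.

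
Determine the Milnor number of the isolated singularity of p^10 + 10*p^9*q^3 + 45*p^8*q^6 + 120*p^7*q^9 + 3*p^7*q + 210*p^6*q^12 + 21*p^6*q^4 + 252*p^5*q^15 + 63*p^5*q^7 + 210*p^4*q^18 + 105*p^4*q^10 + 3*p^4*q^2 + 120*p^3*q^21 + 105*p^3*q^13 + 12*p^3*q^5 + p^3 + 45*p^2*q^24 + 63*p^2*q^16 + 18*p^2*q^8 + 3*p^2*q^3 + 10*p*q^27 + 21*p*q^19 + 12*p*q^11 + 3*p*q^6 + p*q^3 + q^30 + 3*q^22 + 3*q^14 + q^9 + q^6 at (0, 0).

7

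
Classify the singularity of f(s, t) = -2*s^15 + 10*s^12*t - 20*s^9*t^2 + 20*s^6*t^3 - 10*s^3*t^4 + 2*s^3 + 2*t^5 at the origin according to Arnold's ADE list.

E_{8}

The Hessian of f at 0 has rank 0. Corank 2; j^3 = 2*s^3 is a perfect cube, so E-series; the 5-jet and mu = 8 give E_8.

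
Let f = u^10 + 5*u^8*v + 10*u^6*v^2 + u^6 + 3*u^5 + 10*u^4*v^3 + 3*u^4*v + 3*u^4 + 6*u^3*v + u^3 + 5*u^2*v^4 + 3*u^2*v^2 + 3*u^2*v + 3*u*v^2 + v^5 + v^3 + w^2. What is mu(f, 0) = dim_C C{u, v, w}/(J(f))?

The Hessian of f at 0 is [[0, 0, 0], [0, 0, 0], [0, 0, 2]] with rank 1, so corank 2. A Groebner basis of the Jacobian ideal J(f) in C{u,v,w} is {u^2/4 + u*v^3 + u*v^2/2 + u*v/2 + v^3/2 + v^2/4, v^4, u^3 + 3*u^2/2 + 3*u*v + v^3 + 3*v^2/2, u^2*v - u^2/2 + u*v^2 - u*v - v^2/2, w}; counting standard monomials gives mu = 8. Corank 2; j^3 = (u + v)^3 is a perfect cube, so E-series; the 5-jet and mu = 8 give E_8.

8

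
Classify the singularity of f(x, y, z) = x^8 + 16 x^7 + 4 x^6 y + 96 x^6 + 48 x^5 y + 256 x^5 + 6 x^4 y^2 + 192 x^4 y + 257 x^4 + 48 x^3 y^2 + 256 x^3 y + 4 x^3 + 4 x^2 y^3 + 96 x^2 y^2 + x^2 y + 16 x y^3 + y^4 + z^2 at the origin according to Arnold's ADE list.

The Hessian of f at 0 has rank 1. Corank 2; j^3 = x^2*(4*x + y) has shape L^2 M (L != M), so D-series; mu = 5 gives D_5.

D5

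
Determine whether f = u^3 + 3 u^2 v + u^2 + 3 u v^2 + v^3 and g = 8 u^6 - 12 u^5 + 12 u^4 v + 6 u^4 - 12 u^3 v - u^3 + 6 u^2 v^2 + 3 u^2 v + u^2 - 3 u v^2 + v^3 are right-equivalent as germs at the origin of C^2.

The Hessian of f at 0 is [[2, 0], [0, 0]] with rank 1, so corank 1. A Groebner basis of the Jacobian ideal J(f) in C{u,v} is {v^2, u}; counting standard monomials gives mu = 2. Corank 1: A-series; mu = 2 gives A_2. The Hessian of g at 0 is [[2, 0], [0, 0]] with rank 1, so corank 1. A Groebner basis of the Jacobian ideal J(g) in C{u,v} is {v^2, u}; counting standard monomials gives mu = 2. Corank 1: A-series; mu = 2 gives A_2. Both have type A_2, hence right-equivalent.

Yes.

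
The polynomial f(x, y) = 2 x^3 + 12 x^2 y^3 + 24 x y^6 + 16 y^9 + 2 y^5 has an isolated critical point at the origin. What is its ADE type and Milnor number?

Type E_8, Milnor number mu = 8.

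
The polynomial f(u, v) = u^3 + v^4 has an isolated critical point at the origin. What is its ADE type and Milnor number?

Type E6, Milnor number mu = 6.

The Hessian of f at 0 has rank 0. Corank 2; j^3 = u^3 is a perfect cube, so E-series; the 4-jet and mu = 6 give E_6.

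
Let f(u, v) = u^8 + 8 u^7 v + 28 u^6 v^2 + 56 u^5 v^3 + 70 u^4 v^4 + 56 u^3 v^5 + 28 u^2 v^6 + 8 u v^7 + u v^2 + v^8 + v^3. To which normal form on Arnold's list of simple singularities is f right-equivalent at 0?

The Hessian of f at 0 has rank 0. Corank 2; j^3 = v^2*(u + v) has shape L^2 M (L != M), so D-series; mu = 9 gives D_9.

D9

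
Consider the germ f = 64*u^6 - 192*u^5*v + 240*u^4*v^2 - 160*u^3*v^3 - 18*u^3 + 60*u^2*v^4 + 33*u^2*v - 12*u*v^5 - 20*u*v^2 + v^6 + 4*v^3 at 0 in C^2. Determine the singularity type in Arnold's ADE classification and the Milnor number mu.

Type D7, Milnor number mu = 7.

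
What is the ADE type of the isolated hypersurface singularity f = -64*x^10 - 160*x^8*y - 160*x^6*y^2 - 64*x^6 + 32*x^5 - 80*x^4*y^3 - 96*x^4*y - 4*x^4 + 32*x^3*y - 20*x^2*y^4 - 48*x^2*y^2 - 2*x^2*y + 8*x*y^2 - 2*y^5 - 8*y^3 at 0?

The Hessian of f at 0 is [[0, 0], [0, 0]] with rank 0, so corank 2. A Groebner basis of the Jacobian ideal J(f) in C{x,y} is {x^3 - 64*x^2/251 + 261*x*y/502 - 5*y^2/251, x^2*y - x*y/4 + y^2/2, 16*x^2/251 + x*y^2 - 763*x*y/2008 + 507*y^2/1004, 16*x^2/251 - 1275*x*y/4016 + y^3 + 763*y^2/2008}; counting standard monomials gives mu = 6. Corank 2; j^3 = -2*y*(x - 2*y)^2 has shape L^2 M (L != M), so D-series; mu = 6 gives D_6.

D_6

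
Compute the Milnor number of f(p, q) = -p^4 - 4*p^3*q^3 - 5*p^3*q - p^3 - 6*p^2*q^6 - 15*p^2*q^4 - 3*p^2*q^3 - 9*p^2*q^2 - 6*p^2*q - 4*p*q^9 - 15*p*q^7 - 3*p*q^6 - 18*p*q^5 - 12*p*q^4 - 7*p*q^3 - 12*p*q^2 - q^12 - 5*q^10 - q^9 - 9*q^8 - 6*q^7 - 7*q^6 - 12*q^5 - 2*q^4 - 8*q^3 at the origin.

7

The Hessian of f at 0 has rank 0. Corank 2; j^3 = -(p + 2*q)^3 is a perfect cube, so E-series; the 4-jet and mu = 7 give E_7.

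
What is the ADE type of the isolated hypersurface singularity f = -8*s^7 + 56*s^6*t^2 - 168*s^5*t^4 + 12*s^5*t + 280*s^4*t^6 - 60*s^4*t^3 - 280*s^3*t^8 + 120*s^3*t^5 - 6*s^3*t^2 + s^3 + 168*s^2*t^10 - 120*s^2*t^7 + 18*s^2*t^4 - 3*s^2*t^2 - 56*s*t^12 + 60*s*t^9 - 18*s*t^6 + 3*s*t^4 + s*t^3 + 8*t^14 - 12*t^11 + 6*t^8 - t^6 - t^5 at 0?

The Hessian of f at 0 has rank 0. Corank 2; j^3 = s^3 is a perfect cube, so E-series; the 4-jet and mu = 7 give E_7.

E7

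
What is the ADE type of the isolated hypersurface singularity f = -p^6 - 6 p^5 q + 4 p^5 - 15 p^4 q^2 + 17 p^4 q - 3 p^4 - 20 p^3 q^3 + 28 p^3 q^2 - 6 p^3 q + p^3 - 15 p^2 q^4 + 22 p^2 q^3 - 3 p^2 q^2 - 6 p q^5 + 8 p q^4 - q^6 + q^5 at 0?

E_{8}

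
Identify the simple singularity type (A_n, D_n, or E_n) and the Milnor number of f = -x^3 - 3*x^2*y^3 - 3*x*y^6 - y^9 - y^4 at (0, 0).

Type E_{6}, Milnor number mu = 6.

The Hessian of f at 0 has rank 0. Corank 2; j^3 = -x^3 is a perfect cube, so E-series; the 4-jet and mu = 6 give E_6.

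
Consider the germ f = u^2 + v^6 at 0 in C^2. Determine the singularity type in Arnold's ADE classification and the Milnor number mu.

The Hessian of f at 0 has rank 1. Corank 1: A-series; mu = 5 gives A_5.

Type A_5, Milnor number mu = 5.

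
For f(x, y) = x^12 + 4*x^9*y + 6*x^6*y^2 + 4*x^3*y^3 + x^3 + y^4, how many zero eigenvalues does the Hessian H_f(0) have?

2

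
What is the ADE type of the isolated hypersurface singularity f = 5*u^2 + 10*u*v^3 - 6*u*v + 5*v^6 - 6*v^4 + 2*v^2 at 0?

The Hessian of f at 0 has rank 2. Corank 0: nondegenerate Morse point, so A_1.

A_{1}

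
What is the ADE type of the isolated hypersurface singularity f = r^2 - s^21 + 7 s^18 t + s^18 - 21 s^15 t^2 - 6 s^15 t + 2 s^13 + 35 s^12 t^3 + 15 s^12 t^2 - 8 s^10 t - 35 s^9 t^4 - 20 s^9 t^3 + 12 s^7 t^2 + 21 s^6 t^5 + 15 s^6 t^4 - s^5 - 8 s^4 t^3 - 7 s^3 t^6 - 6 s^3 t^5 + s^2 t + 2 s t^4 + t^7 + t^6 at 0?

The Hessian of f at 0 is [[0, 0, 0], [0, 0, 0], [0, 0, 2]] with rank 1, so corank 2. A Groebner basis of the Jacobian ideal J(f) in C{s,t,r} is {s*t + t^4, s^3, s^2*t, -s^2/6 + s*t^2, r}; counting standard monomials gives mu = 7. Corank 2; j^3 = s^2*t has shape L^2 M (L != M), so D-series; mu = 7 gives D_7.

D_{7}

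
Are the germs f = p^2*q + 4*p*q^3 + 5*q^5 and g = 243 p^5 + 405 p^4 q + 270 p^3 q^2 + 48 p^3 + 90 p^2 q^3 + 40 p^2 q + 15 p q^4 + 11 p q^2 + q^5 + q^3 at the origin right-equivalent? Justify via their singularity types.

Yes.

The Hessian of f at 0 has rank 0. Corank 2; j^3 = p^2*q has shape L^2 M (L != M), so D-series; mu = 6 gives D_6. The Hessian of g at 0 has rank 0. Corank 2; j^3 = (3*p + q)*(4*p + q)^2 has shape L^2 M (L != M), so D-series; mu = 6 gives D_6. Both have type D_6, hence right-equivalent.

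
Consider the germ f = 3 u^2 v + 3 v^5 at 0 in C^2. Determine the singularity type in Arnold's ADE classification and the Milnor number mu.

Type D_6, Milnor number mu = 6.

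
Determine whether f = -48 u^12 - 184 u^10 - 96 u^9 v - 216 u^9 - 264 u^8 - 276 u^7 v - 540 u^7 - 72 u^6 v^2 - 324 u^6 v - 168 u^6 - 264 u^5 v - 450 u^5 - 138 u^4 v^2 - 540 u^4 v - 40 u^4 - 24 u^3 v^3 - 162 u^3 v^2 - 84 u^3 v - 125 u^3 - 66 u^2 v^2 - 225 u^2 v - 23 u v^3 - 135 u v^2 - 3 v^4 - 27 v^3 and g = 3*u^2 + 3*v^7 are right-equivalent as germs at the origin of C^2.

No.

The Hessian of f at 0 is [[0, 0], [0, 0]] with rank 0, so corank 2. A Groebner basis of the Jacobian ideal J(f) in C{u,v} is {1171875*u^2/4 + 703125*u*v/2 + v^4 - 125*v^3/4 + 421875*v^2/4, u^3 + 2475*u^2/4 + 1485*u*v/2 + 3*v^3/20 + 891*v^2/4, u^2*v - 2875*u^2/4 - 1725*u*v/2 - 17*v^3/60 - 1035*v^2/4, 625*u^2 + u*v^2 + 750*u*v + 8*v^3/15 + 225*v^2}; counting standard monomials gives mu = 7. Corank 2; j^3 = -(5*u + 3*v)^3 is a perfect cube, so E-series; the 4-jet and mu = 7 give E_7. The Hessian of g at 0 is [[6, 0], [0, 0]] with rank 1, so corank 1. A Groebner basis of the Jacobian ideal J(g) in C{u,v} is {v^6, u}; counting standard monomials gives mu = 6. Corank 1: A-series; mu = 6 gives A_6. f is E_7 but g is A_6, hence not right-equivalent.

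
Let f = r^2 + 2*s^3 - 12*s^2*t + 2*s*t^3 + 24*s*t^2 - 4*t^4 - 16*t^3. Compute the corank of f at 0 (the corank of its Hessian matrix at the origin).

The Hessian at 0 is [[0, 0, 0], [0, 0, 0], [0, 0, 2]] of rank 1; hence corank 2.

2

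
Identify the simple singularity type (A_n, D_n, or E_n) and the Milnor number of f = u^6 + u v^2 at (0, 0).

Type D_7, Milnor number mu = 7.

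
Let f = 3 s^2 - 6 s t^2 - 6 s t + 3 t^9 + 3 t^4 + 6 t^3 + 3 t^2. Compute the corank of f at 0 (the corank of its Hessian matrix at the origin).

1

Hessian at 0 has rank 1.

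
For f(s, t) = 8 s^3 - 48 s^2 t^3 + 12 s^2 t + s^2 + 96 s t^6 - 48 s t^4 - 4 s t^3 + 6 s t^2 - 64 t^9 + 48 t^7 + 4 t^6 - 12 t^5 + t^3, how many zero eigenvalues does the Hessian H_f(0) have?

1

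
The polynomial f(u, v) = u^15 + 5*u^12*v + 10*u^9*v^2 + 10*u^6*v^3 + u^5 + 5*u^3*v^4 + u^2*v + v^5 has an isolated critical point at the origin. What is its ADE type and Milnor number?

The Hessian of f at 0 is [[0, 0], [0, 0]] with rank 0, so corank 2. A Groebner basis of the Jacobian ideal J(f) in C{u,v} is {u^2/5 + v^4, u^3, u*v}; counting standard monomials gives mu = 6. Corank 2; j^3 = u^2*v has shape L^2 M (L != M), so D-series; mu = 6 gives D_6.

Type D6, Milnor number mu = 6.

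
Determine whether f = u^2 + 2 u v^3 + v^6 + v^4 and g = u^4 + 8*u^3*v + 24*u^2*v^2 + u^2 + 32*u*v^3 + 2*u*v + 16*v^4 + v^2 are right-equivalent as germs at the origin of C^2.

Yes.

The Hessian of f at 0 is [[2, 0], [0, 0]] with rank 1, so corank 1. A Groebner basis of the Jacobian ideal J(f) in C{u,v} is {v^3, u}; counting standard monomials gives mu = 3. Corank 1: A-series; mu = 3 gives A_3. The Hessian of g at 0 is [[2, 2], [2, 2]] with rank 1, so corank 1. A Groebner basis of the Jacobian ideal J(g) in C{u,v} is {v^3, u + v}; counting standard monomials gives mu = 3. Corank 1: A-series; mu = 3 gives A_3. Both have type A_3, hence right-equivalent.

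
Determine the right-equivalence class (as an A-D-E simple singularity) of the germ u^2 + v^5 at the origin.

The Hessian of f at 0 is [[2, 0], [0, 0]] with rank 1, so corank 1. A Groebner basis of the Jacobian ideal J(f) in C{u,v} is {v^4, u}; counting standard monomials gives mu = 4. Corank 1: A-series; mu = 4 gives A_4.

A_{4}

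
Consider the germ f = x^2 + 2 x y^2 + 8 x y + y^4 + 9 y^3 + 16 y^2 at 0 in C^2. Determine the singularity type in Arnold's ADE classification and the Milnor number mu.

The Hessian of f at 0 has rank 1. Corank 1: A-series; mu = 2 gives A_2.

Type A_2, Milnor number mu = 2.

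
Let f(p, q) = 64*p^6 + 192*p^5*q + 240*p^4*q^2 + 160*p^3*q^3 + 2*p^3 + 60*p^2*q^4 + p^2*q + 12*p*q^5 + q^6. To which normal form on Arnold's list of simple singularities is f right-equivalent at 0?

The Hessian of f at 0 has rank 0. Corank 2; j^3 = p^2*(2*p + q) has shape L^2 M (L != M), so D-series; mu = 7 gives D_7.

D7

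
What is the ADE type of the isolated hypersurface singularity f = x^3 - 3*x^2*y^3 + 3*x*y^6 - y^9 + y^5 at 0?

E_{8}

The Hessian of f at 0 has rank 0. Corank 2; j^3 = x^3 is a perfect cube, so E-series; the 5-jet and mu = 8 give E_8.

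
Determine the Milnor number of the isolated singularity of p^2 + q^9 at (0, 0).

8

The Hessian of f at 0 has rank 1. Corank 1: A-series; mu = 8 gives A_8.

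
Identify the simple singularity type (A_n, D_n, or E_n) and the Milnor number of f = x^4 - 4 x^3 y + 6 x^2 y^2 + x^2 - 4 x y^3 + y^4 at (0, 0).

Type A3, Milnor number mu = 3.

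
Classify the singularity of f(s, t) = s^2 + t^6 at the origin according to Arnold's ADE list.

A_{5}

The Hessian of f at 0 has rank 1. Corank 1: A-series; mu = 5 gives A_5.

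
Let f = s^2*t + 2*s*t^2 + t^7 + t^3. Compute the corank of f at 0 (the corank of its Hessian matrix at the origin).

The Hessian at 0 is [[0, 0], [0, 0]] of rank 0; hence corank 2.

2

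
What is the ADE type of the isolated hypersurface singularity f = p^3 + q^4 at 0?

E_{6}

The Hessian of f at 0 is [[0, 0], [0, 0]] with rank 0, so corank 2. A Groebner basis of the Jacobian ideal J(f) in C{p,q} is {q^3, p^2}; counting standard monomials gives mu = 6. Corank 2; j^3 = p^3 is a perfect cube, so E-series; the 4-jet and mu = 6 give E_6.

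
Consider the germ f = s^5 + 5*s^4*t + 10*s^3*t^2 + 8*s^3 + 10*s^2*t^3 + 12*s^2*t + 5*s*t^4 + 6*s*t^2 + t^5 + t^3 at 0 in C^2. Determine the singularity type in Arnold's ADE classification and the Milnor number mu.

Type E8, Milnor number mu = 8.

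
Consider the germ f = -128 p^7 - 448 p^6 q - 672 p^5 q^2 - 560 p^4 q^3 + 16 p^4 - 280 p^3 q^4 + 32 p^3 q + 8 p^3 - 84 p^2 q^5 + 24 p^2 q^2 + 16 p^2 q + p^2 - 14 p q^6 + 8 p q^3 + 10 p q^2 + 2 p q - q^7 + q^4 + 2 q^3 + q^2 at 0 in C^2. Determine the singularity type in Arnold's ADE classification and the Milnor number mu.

Type A6, Milnor number mu = 6.

The Hessian of f at 0 is [[2, 2], [2, 2]] with rank 1, so corank 1. A Groebner basis of the Jacobian ideal J(f) in C{p,q} is {7*p*q/3 - 5*p/12 + q^4 + 2*q^3/3 + 23*q^2/12 - 5*q/12, p*q^2 - 2*p*q/3 + p/12 + 2*q^3/3 - 7*q^2/12 + q/12, p^2 + p*q + p/4 + q^2/4 + q/4}; counting standard monomials gives mu = 6. Corank 1: A-series; mu = 6 gives A_6.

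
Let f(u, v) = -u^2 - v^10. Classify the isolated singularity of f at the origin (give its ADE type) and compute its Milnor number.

Type A_{9}, Milnor number mu = 9.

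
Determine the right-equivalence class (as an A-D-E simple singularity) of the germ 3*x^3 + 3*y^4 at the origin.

The Hessian of f at 0 is [[0, 0], [0, 0]] with rank 0, so corank 2. A Groebner basis of the Jacobian ideal J(f) in C{x,y} is {y^3, x^2}; counting standard monomials gives mu = 6. Corank 2; j^3 = 3*x^3 is a perfect cube, so E-series; the 4-jet and mu = 6 give E_6.

E_6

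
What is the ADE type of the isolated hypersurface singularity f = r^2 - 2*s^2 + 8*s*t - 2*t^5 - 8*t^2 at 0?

A4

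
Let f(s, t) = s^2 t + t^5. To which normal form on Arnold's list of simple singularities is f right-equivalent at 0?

D6

The Hessian of f at 0 has rank 0. Corank 2; j^3 = s^2*t has shape L^2 M (L != M), so D-series; mu = 6 gives D_6.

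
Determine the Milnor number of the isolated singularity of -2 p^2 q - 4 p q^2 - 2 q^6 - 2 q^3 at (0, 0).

The Hessian of f at 0 has rank 0. Corank 2; j^3 = -2*q*(p + q)^2 has shape L^2 M (L != M), so D-series; mu = 7 gives D_7.

7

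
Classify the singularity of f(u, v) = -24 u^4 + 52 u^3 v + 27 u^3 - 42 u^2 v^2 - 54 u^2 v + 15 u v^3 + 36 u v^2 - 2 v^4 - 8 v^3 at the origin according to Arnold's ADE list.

E_{7}

The Hessian of f at 0 has rank 0. Corank 2; j^3 = (3*u - 2*v)^3 is a perfect cube, so E-series; the 4-jet and mu = 7 give E_7.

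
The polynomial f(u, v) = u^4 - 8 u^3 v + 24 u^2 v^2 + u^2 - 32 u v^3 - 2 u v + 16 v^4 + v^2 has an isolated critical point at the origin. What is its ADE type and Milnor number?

Type A3, Milnor number mu = 3.

The Hessian of f at 0 has rank 1. Corank 1: A-series; mu = 3 gives A_3.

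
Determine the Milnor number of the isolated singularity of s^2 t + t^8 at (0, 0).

The Hessian of f at 0 has rank 0. Corank 2; j^3 = s^2*t has shape L^2 M (L != M), so D-series; mu = 9 gives D_9.

9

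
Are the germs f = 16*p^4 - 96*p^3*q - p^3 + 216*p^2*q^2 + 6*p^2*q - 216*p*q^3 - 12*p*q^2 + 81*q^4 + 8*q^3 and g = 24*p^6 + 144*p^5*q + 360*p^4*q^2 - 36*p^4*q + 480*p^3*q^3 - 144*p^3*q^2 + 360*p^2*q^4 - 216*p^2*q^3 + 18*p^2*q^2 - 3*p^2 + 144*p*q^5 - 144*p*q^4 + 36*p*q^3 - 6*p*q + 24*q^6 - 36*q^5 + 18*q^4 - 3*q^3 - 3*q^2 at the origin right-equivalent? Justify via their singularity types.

No.

The Hessian of f at 0 is [[0, 0], [0, 0]] with rank 0, so corank 2. A Groebner basis of the Jacobian ideal J(f) in C{p,q} is {q^4, p*q^2 - 11*q^3/6, p^2 - 4*p*q + 4*q^2}; counting standard monomials gives mu = 6. Corank 2; j^3 = -(p - 2*q)^3 is a perfect cube, so E-series; the 4-jet and mu = 6 give E_6. The Hessian of g at 0 is [[-6, -6], [-6, -6]] with rank 1, so corank 1. A Groebner basis of the Jacobian ideal J(g) in C{p,q} is {q^2, p + q}; counting standard monomials gives mu = 2. Corank 1: A-series; mu = 2 gives A_2. f is E_6 but g is A_2, hence not right-equivalent.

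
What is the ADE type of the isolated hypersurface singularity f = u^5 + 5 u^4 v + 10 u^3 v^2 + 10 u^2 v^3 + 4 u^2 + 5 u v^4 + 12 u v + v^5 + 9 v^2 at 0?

A_{4}

The Hessian of f at 0 is [[8, 12], [12, 18]] with rank 1, so corank 1. A Groebner basis of the Jacobian ideal J(f) in C{u,v} is {v^4, u + 3*v/2}; counting standard monomials gives mu = 4. Corank 1: A-series; mu = 4 gives A_4.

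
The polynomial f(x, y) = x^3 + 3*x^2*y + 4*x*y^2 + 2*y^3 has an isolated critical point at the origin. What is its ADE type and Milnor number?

Type D4, Milnor number mu = 4.

The Hessian of f at 0 is [[0, 0], [0, 0]] with rank 0, so corank 2. A Groebner basis of the Jacobian ideal J(f) in C{x,y} is {y^3, x^2 - 2*y^2/3, x*y + y^2}; counting standard monomials gives mu = 4. Corank 2; j^3 = (x + y)*(x^2 + 2*x*y + 2*y^2) splits into three distinct lines over C (the quadratic factor has nonzero discriminant), so D_4.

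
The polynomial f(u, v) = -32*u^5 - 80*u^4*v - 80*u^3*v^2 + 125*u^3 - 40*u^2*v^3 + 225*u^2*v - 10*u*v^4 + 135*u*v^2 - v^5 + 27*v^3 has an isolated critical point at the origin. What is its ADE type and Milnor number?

Type E8, Milnor number mu = 8.

The Hessian of f at 0 is [[0, 0], [0, 0]] with rank 0, so corank 2. A Groebner basis of the Jacobian ideal J(f) in C{u,v} is {v^5, u*v^3 + 23*v^4/40, u^2 + 6*u*v/5 + 9*v^2/25}; counting standard monomials gives mu = 8. Corank 2; j^3 = (5*u + 3*v)^3 is a perfect cube, so E-series; the 5-jet and mu = 8 give E_8.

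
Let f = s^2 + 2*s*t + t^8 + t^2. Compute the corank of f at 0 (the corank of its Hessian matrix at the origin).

1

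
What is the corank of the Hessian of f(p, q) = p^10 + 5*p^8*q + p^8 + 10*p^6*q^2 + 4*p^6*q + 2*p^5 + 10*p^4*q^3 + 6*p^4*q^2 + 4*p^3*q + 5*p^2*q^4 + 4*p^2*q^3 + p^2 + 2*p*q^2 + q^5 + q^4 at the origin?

The Hessian at 0 is [[2, 0], [0, 0]] of rank 1; hence corank 1.

1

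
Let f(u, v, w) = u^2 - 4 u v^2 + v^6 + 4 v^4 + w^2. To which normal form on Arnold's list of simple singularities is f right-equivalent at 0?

A5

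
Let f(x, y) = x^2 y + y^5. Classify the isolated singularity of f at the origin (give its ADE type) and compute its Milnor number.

The Hessian of f at 0 is [[0, 0], [0, 0]] with rank 0, so corank 2. A Groebner basis of the Jacobian ideal J(f) in C{x,y} is {x^2/5 + y^4, x^3, x*y}; counting standard monomials gives mu = 6. Corank 2; j^3 = x^2*y has shape L^2 M (L != M), so D-series; mu = 6 gives D_6.

Type D_{6}, Milnor number mu = 6.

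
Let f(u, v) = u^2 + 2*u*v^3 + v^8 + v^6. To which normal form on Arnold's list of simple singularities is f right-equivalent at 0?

The Hessian of f at 0 has rank 1. Corank 1: A-series; mu = 7 gives A_7.

A_{7}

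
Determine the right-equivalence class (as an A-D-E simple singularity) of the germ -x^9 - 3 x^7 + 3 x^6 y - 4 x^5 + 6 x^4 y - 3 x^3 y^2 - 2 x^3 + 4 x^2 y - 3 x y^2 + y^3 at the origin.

D_4

The Hessian of f at 0 is [[0, 0], [0, 0]] with rank 0, so corank 2. A Groebner basis of the Jacobian ideal J(f) in C{x,y} is {y^3, x^2 - 3*y^2/2, x*y - 3*y^2/2}; counting standard monomials gives mu = 4. Corank 2; j^3 = -(x - y)*(2*x^2 - 2*x*y + y^2) splits into three distinct lines over C (the quadratic factor has nonzero discriminant), so D_4.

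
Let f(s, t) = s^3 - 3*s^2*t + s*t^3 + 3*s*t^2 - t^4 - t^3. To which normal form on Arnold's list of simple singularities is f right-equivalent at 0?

E7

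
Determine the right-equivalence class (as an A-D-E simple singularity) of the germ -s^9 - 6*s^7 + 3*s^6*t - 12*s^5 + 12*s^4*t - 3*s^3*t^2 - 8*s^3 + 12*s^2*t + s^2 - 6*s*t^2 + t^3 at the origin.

A_{2}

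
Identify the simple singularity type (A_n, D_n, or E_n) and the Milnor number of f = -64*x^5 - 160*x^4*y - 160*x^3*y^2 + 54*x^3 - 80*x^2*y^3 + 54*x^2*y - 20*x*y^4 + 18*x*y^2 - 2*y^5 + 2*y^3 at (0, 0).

The Hessian of f at 0 is [[0, 0], [0, 0]] with rank 0, so corank 2. A Groebner basis of the Jacobian ideal J(f) in C{x,y} is {y^5, x*y^3 + 3*y^4/8, x^2 + 2*x*y/3 + y^2/9}; counting standard monomials gives mu = 8. Corank 2; j^3 = 2*(3*x + y)^3 is a perfect cube, so E-series; the 5-jet and mu = 8 give E_8.

Type E_{8}, Milnor number mu = 8.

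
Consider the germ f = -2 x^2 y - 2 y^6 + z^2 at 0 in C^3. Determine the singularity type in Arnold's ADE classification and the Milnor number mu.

The Hessian of f at 0 has rank 1. Corank 2; j^3 = -2*x^2*y has shape L^2 M (L != M), so D-series; mu = 7 gives D_7.

Type D_7, Milnor number mu = 7.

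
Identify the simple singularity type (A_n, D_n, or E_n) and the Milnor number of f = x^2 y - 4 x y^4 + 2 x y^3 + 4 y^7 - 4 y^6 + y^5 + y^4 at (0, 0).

The Hessian of f at 0 has rank 0. Corank 2; j^3 = x^2*y has shape L^2 M (L != M), so D-series; mu = 5 gives D_5.

Type D5, Milnor number mu = 5.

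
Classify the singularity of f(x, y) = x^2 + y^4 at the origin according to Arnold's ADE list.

The Hessian of f at 0 has rank 1. Corank 1: A-series; mu = 3 gives A_3.

A_3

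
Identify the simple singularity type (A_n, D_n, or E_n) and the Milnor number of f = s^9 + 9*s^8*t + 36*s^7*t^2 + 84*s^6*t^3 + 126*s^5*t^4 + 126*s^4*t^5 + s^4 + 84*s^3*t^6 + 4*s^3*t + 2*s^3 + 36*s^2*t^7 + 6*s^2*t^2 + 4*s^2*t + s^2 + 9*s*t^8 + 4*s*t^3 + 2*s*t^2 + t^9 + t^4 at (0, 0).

The Hessian of f at 0 has rank 1. Corank 1: A-series; mu = 8 gives A_8.

Type A_8, Milnor number mu = 8.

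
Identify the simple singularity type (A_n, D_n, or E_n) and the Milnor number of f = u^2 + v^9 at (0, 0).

The Hessian of f at 0 has rank 1. Corank 1: A-series; mu = 8 gives A_8.

Type A_8, Milnor number mu = 8.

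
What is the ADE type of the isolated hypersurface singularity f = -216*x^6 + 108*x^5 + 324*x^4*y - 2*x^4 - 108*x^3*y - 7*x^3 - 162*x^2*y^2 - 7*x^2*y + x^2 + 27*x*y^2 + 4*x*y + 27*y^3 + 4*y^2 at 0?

A_2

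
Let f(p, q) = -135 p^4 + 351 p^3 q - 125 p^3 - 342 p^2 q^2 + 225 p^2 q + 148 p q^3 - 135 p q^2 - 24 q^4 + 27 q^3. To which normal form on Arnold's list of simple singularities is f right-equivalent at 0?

The Hessian of f at 0 has rank 0. Corank 2; j^3 = -(5*p - 3*q)^3 is a perfect cube, so E-series; the 4-jet and mu = 7 give E_7.

E_7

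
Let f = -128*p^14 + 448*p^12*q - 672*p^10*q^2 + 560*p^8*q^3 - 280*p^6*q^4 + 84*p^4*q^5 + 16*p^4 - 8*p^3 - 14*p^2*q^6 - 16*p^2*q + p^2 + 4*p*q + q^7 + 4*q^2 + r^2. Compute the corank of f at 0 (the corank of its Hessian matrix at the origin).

1

Hessian at 0 has rank 2.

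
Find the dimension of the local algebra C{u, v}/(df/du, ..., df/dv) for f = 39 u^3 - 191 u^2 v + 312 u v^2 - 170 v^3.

4

The Hessian of f at 0 has rank 0. Corank 2; j^3 = (3*u - 5*v)*(13*u^2 - 42*u*v + 34*v^2) splits into three distinct lines over C (the quadratic factor has nonzero discriminant), so D_4.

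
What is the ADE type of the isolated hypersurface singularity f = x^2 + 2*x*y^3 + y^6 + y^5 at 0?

The Hessian of f at 0 is [[2, 0], [0, 0]] with rank 1, so corank 1. A Groebner basis of the Jacobian ideal J(f) in C{x,y} is {x + y^3, x^2, x*y}; counting standard monomials gives mu = 4. Corank 1: A-series; mu = 4 gives A_4.

A4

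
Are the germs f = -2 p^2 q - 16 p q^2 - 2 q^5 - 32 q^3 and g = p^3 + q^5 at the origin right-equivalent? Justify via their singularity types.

The Hessian of f at 0 has rank 0. Corank 2; j^3 = -2*q*(p + 4*q)^2 has shape L^2 M (L != M), so D-series; mu = 6 gives D_6. The Hessian of g at 0 has rank 0. Corank 2; j^3 = p^3 is a perfect cube, so E-series; the 5-jet and mu = 8 give E_8. f is D_6 but g is E_8, hence not right-equivalent.

No.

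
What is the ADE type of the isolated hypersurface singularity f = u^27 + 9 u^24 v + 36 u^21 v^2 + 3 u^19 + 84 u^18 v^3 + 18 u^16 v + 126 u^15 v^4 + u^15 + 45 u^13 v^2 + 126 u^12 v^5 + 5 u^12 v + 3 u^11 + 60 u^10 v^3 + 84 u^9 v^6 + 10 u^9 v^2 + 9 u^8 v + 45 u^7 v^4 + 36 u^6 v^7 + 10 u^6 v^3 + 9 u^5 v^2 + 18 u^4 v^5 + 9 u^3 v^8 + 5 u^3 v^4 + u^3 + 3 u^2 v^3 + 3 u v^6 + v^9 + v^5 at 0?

The Hessian of f at 0 is [[0, 0], [0, 0]] with rank 0, so corank 2. A Groebner basis of the Jacobian ideal J(f) in C{u,v} is {u^2/2 + u*v^3, v^4, u^3, u^2*v}; counting standard monomials gives mu = 8. Corank 2; j^3 = u^3 is a perfect cube, so E-series; the 5-jet and mu = 8 give E_8.

E8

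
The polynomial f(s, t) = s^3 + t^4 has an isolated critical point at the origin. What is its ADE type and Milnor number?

Type E_{6}, Milnor number mu = 6.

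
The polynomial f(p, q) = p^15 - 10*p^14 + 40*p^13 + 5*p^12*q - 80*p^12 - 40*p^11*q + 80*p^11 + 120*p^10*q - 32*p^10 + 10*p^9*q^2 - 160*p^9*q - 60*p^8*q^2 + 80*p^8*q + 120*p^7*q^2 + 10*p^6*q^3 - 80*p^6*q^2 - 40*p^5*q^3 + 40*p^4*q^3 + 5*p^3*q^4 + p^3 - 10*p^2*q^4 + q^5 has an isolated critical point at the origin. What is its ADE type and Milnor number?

Type E8, Milnor number mu = 8.

The Hessian of f at 0 is [[0, 0], [0, 0]] with rank 0, so corank 2. A Groebner basis of the Jacobian ideal J(f) in C{p,q} is {q^4, p^2}; counting standard monomials gives mu = 8. Corank 2; j^3 = p^3 is a perfect cube, so E-series; the 5-jet and mu = 8 give E_8.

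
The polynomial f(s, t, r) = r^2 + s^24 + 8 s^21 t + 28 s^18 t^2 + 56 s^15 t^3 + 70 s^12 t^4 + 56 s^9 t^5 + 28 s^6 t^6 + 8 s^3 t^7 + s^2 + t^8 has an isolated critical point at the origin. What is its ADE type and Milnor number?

Type A_7, Milnor number mu = 7.

The Hessian of f at 0 is [[2, 0, 0], [0, 0, 0], [0, 0, 2]] with rank 2, so corank 1. A Groebner basis of the Jacobian ideal J(f) in C{s,t,r} is {t^7, s, r}; counting standard monomials gives mu = 7. Corank 1: A-series; mu = 7 gives A_7.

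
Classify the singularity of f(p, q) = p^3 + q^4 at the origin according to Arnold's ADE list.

The Hessian of f at 0 has rank 0. Corank 2; j^3 = p^3 is a perfect cube, so E-series; the 4-jet and mu = 6 give E_6.

E_{6}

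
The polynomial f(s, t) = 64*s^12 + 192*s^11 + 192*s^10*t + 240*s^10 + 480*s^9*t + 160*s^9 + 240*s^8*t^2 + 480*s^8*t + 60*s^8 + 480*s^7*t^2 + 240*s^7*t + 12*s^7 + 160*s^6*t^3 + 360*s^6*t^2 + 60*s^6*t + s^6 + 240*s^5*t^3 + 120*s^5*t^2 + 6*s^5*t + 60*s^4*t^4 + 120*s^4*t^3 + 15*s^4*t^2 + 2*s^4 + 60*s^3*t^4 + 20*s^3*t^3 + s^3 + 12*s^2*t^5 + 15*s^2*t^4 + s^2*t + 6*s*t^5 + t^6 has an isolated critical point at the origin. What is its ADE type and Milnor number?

The Hessian of f at 0 has rank 0. Corank 2; j^3 = s^2*(s + t) has shape L^2 M (L != M), so D-series; mu = 7 gives D_7.

Type D_7, Milnor number mu = 7.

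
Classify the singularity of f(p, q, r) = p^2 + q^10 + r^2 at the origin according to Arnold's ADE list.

The Hessian of f at 0 is [[2, 0, 0], [0, 0, 0], [0, 0, 2]] with rank 2, so corank 1. A Groebner basis of the Jacobian ideal J(f) in C{p,q,r} is {q^9, p, r}; counting standard monomials gives mu = 9. Corank 1: A-series; mu = 9 gives A_9.

A_9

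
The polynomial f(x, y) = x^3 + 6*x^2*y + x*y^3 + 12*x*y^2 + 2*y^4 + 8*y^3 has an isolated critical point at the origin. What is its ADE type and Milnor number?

Type E_{7}, Milnor number mu = 7.

The Hessian of f at 0 is [[0, 0], [0, 0]] with rank 0, so corank 2. A Groebner basis of the Jacobian ideal J(f) in C{x,y} is {x^3 + 6*x^2*y + 48*x^2 + 192*x*y + 192*y^2, -6*x^2 + x*y^2 - 24*x*y - 24*y^2, 3*x^2 + 12*x*y + y^3 + 12*y^2}; counting standard monomials gives mu = 7. Corank 2; j^3 = (x + 2*y)^3 is a perfect cube, so E-series; the 4-jet and mu = 7 give E_7.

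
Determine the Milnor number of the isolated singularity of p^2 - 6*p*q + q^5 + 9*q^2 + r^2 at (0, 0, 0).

The Hessian of f at 0 has rank 2. Corank 1: A-series; mu = 4 gives A_4.

4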